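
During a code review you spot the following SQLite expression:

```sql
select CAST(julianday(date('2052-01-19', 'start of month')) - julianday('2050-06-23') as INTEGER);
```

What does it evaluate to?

557

`start of month` rewinds 2052-01-19 to 2052-01-01.
7 days remain in June 2050 after the 23rd (30 − 23).
Full months from July 2050 through December 2051 contribute their day counts.
Then 1 day into January 2052.
Total: 7 + 31 + 31 + 30 + 31 + 30 + 31 + 31 + 28 + 31 + 30 + 31 + 30 + 31 + 31 + 30 + 31 + 30 + 31 + 1 = 557.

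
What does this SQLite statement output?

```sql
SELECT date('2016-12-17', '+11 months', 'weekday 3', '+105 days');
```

Adding +11 months to 2016-12-17 gives 2017-11-17.
`weekday 3` advances to the next Wednesday; 2017-11-17 is a Friday, so it moves forward to 2017-11-22.
Applying '+105 days' to 2017-11-22: counting 105 days forward gives 2018-03-07.

2018-03-07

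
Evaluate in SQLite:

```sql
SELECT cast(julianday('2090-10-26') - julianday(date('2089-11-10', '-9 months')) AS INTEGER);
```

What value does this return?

623

Adding -9 months to 2089-11-10 gives 2089-02-10.
18 days remain in February 2089 after the 10th (28 − 10).
Full months from March 2089 through September 2090 contribute their day counts.
Then 26 days into October 2090.
Total: 18 + 31 + 30 + 31 + 30 + 31 + 31 + 30 + 31 + 30 + 31 + 31 + 28 + 31 + 30 + 31 + 30 + 31 + 31 + 30 + 26 = 623.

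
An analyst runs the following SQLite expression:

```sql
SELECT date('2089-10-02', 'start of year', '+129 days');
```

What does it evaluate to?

`start of year` rewinds 2089-10-02 to 2089-01-01.
Applying '+129 days' to 2089-01-01: counting 129 days forward gives 2089-05-10.

2089-05-10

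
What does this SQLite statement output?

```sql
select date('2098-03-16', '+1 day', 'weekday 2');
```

2098-03-18

Advancing 1 more day within March lands on 2098-03-17.
`weekday 2` advances to the next Tuesday; 2098-03-17 is a Monday, so it moves forward to 2098-03-18.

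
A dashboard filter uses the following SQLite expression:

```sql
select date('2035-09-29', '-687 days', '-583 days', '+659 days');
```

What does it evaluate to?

Applying '-687 days' to 2035-09-29: counting 687 days back gives 2033-11-11.
Applying '-583 days' to 2033-11-11: counting 583 days back gives 2032-04-07.
Applying '+659 days' to 2032-04-07: counting 659 days forward gives 2034-01-26.

2034-01-26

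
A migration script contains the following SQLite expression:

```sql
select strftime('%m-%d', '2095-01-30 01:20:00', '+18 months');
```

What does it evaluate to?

First apply '+18 months': 2095-01-30 01:20:00 → 2096-07-30 01:20:00.
`%m-%d` extracts the month-day: 07-30.

07-30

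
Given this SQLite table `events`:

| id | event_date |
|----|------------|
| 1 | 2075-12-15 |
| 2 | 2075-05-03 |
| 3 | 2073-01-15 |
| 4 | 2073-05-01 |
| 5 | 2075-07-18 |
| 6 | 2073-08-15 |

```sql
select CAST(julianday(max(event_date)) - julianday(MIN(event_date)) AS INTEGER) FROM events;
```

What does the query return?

MIN = 2073-01-15, MAX = 2075-12-15.
16 days remain in January 2073 after the 15th (31 − 15).
Full months from February 2073 through November 2075 contribute their day counts.
Then 15 days into December 2075.
Total: 16 + 28 + 31 + 30 + 31 + 30 + 31 + 31 + 30 + 31 + 30 + 31 + 31 + 28 + 31 + 30 + 31 + 30 + 31 + 31 + 30 + 31 + 30 + 31 + 31 + 28 + 31 + 30 + 31 + 30 + 31 + 31 + 30 + 31 + 30 + 15 = 1064.

1064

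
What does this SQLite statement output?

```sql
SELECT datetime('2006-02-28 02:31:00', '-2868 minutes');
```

2006-02-26 02:43:00

2868 minutes = 47h 48m; -2868 minutes from 2006-02-28 02:31:00 is 2006-02-26 02:43:00 (crosses midnight).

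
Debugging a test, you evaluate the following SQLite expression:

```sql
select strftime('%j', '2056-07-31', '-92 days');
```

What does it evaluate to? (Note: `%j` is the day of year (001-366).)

121

First apply '-92 days': 2056-07-31 → 2056-04-30.
Day-of-year for 2056-04-30: days since 2056-01-01 inclusive = 121, zero-padded to 121.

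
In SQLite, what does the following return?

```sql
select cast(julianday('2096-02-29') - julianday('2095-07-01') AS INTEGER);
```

30 days remain in July 2095 after the 1st (31 − 1).
Full months from August 2095 through January 2096 contribute their day counts.
Then 29 days into February 2096.
Total: 30 + 31 + 30 + 31 + 30 + 31 + 31 + 29 = 243.

243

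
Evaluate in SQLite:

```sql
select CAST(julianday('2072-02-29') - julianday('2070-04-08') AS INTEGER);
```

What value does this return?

692

22 days remain in April 2070 after the 8th (30 − 8).
Full months from May 2070 through January 2072 contribute their day counts.
Then 29 days into February 2072.
Total: 22 + 31 + 30 + 31 + 31 + 30 + 31 + 30 + 31 + 31 + 28 + 31 + 30 + 31 + 30 + 31 + 31 + 30 + 31 + 30 + 31 + 31 + 29 = 692.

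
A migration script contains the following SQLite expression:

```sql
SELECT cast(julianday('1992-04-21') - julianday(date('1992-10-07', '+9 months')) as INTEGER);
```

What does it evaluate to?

-442

Adding +9 months to 1992-10-07 gives 1993-07-07.
9 days remain in April 1992 after the 21st (30 − 21).
Full months from May 1992 through June 1993 contribute their day counts.
Then 7 days into July 1993.
Total: 9 + 31 + 30 + 31 + 31 + 30 + 31 + 30 + 31 + 31 + 28 + 31 + 30 + 31 + 30 + 7 = 442.
The subtraction is earlier − later, so the result is −442 → -442.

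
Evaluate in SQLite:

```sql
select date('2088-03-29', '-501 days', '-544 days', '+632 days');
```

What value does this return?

2087-02-10

Applying '-501 days' to 2088-03-29: counting 501 days back gives 2086-11-14.
Applying '-544 days' to 2086-11-14: counting 544 days back gives 2085-05-19.
Applying '+632 days' to 2085-05-19: counting 632 days forward gives 2087-02-10.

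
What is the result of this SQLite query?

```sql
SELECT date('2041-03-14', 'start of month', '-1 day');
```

2041-02-28

`start of month` rewinds 2041-03-14 to 2041-03-01.
Going back 1 day from 2041-03-01 reaches 2041-02-28 (last day of February, 28 days).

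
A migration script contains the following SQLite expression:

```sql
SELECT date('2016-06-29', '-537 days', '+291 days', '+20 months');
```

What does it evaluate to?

Applying '-537 days' to 2016-06-29: counting 537 days back gives 2015-01-09.
Applying '+291 days' to 2015-01-09: counting 291 days forward gives 2015-10-27.
Adding +20 months to 2015-10-27 gives 2017-06-27.

2017-06-27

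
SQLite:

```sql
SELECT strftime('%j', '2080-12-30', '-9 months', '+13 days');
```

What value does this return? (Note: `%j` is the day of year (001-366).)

103

First apply '-9 months', '+13 days': 2080-12-30 → 2080-04-12.
Day-of-year for 2080-04-12: days since 2080-01-01 inclusive = 103, zero-padded to 103.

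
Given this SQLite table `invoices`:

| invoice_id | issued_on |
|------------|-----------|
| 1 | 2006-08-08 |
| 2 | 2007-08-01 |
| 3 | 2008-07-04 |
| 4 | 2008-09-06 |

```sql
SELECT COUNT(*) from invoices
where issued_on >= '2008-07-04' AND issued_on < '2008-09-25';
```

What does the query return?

Rows in [2008-07-04, 2008-09-25): 2008-07-04, 2008-09-06 → 2 rows.

2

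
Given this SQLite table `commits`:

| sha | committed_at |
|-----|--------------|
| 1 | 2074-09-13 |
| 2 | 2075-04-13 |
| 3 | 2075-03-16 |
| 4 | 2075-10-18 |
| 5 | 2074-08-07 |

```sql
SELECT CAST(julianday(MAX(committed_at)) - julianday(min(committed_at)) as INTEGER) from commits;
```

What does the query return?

437

MIN = 2074-08-07, MAX = 2075-10-18.
24 days remain in August 2074 after the 7th (31 − 7).
Full months from September 2074 through September 2075 contribute their day counts.
Then 18 days into October 2075.
Total: 24 + 30 + 31 + 30 + 31 + 31 + 28 + 31 + 30 + 31 + 30 + 31 + 31 + 30 + 18 = 437.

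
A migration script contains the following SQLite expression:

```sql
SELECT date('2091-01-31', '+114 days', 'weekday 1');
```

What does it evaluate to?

2091-05-28

Applying '+114 days' to 2091-01-31: counting 114 days forward gives 2091-05-25.
`weekday 1` advances to the next Monday; 2091-05-25 is a Friday, so it moves forward to 2091-05-28.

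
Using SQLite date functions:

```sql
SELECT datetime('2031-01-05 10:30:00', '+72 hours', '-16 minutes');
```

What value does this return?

+72 hours from 2031-01-05 10:30:00 is 2031-01-08 10:30:00 (crosses midnight).
-16 minutes from 2031-01-08 10:30:00 is 2031-01-08 10:14:00.

2031-01-08 10:14:00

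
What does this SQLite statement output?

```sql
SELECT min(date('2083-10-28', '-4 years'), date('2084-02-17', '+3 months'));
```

date('2083-10-28', '-4 years') → 2079-10-28.
date('2084-02-17', '+3 months') → 2084-05-17.
Earlier of the two is 2079-10-28.

2079-10-28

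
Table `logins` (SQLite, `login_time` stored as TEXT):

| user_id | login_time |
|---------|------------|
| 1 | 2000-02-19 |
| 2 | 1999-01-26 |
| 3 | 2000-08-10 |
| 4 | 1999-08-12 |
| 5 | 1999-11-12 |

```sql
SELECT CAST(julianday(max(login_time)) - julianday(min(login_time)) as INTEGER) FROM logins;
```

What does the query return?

562

MIN = 1999-01-26, MAX = 2000-08-10.
5 days remain in January 1999 after the 26th (31 − 26).
Full months from February 1999 through July 2000 contribute their day counts.
Then 10 days into August 2000.
Total: 5 + 28 + 31 + 30 + 31 + 30 + 31 + 31 + 30 + 31 + 30 + 31 + 31 + 29 + 31 + 30 + 31 + 30 + 31 + 10 = 562.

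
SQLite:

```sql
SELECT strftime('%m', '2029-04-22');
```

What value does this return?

04

`%m` extracts the 2-digit month (01-12): 04.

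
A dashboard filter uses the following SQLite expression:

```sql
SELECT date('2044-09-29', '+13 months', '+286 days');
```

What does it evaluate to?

2046-08-11

Adding +13 months to 2044-09-29 gives 2045-10-29.
Applying '+286 days' to 2045-10-29: counting 286 days forward gives 2046-08-11.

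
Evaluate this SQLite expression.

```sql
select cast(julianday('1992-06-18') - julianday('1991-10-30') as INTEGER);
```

1 day remains in October 1991 after the 30th (31 − 30).
Full months from November 1991 through May 1992 contribute their day counts.
Then 18 days into June 1992.
Total: 1 + 30 + 31 + 31 + 29 + 31 + 30 + 31 + 18 = 232.

232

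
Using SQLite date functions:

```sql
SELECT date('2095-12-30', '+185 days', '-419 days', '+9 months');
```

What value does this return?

2096-02-10

Applying '+185 days' to 2095-12-30: counting 185 days forward gives 2096-07-02.
Applying '-419 days' to 2096-07-02: counting 419 days back gives 2095-05-10.
Adding +9 months to 2095-05-10 gives 2096-02-10.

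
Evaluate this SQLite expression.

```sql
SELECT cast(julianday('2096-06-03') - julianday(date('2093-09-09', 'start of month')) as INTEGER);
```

`start of month` rewinds 2093-09-09 to 2093-09-01.
29 days remain in September 2093 after the 1st (30 − 1).
Full months from October 2093 through May 2096 contribute their day counts.
Then 3 days into June 2096.
Total: 29 + 31 + 30 + 31 + 31 + 28 + 31 + 30 + 31 + 30 + 31 + 31 + 30 + 31 + 30 + 31 + 31 + 28 + 31 + 30 + 31 + 30 + 31 + 31 + 30 + 31 + 30 + 31 + 31 + 29 + 31 + 30 + 31 + 3 = 1006.

1006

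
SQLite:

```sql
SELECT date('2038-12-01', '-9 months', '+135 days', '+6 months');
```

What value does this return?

2039-01-14

Adding -9 months to 2038-12-01 gives 2038-03-01.
Applying '+135 days' to 2038-03-01: counting 135 days forward gives 2038-07-14.
Adding +6 months to 2038-07-14 gives 2039-01-14.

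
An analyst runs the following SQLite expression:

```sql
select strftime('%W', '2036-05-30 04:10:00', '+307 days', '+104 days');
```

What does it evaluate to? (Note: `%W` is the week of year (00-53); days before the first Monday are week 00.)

28

First apply '+307 days', '+104 days': 2036-05-30 04:10:00 → 2037-07-15 04:10:00.
2037-07-15 is a Wednesday. SQLite's %W counts Mondays since the year started; the result is 28.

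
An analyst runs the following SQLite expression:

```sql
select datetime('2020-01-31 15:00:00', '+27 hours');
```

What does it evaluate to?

+27 hours from 2020-01-31 15:00:00 is 2020-02-01 18:00:00 (crosses midnight).

2020-02-01 18:00:00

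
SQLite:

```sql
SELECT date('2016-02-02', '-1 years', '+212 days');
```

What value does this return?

2015-09-02

Adding -1 year to 2016-02-02 gives 2015-02-02.
Applying '+212 days' to 2015-02-02: counting 212 days forward gives 2015-09-02.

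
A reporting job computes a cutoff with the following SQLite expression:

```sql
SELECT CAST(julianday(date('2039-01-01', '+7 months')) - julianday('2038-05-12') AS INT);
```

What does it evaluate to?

446

Adding +7 months to 2039-01-01 gives 2039-08-01.
19 days remain in May 2038 after the 12th (31 − 12).
Full months from June 2038 through July 2039 contribute their day counts.
Then 1 day into August 2039.
Total: 19 + 30 + 31 + 31 + 30 + 31 + 30 + 31 + 31 + 28 + 31 + 30 + 31 + 30 + 31 + 1 = 446.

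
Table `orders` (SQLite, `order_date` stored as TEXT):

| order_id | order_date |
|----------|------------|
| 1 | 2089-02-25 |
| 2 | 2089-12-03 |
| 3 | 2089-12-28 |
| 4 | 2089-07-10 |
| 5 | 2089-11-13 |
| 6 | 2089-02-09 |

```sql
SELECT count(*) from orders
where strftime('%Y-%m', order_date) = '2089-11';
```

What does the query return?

1

Rows with year-month 2089-11: 2089-11-13 → 1.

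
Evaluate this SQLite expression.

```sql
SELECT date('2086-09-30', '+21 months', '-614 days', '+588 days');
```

Adding +21 months to 2086-09-30 gives 2088-06-30.
Applying '-614 days' to 2088-06-30: counting 614 days back gives 2086-10-25.
Applying '+588 days' to 2086-10-25: counting 588 days forward gives 2088-06-04.

2088-06-04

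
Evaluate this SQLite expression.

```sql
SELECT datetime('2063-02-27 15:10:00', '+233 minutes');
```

2063-02-27 19:03:00

233 minutes = 3h 53m; +233 minutes from 2063-02-27 15:10:00 is 2063-02-27 19:03:00.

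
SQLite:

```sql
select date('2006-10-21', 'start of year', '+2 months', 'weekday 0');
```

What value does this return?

2006-03-05

`start of year` rewinds 2006-10-21 to 2006-01-01.
Adding +2 months to 2006-01-01 gives 2006-03-01.
`weekday 0` advances to the next Sunday; 2006-03-01 is a Wednesday, so it moves forward to 2006-03-05.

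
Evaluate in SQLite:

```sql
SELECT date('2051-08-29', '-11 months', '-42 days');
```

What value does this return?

2050-08-18

Adding -11 months to 2051-08-29 gives 2050-09-29.
Applying '-42 days' to 2050-09-29: counting 42 days back gives 2050-08-18.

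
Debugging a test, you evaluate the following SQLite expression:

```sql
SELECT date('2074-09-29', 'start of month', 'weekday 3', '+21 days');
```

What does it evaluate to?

2074-09-26

`start of month` rewinds 2074-09-29 to 2074-09-01.
`weekday 3` advances to the next Wednesday; 2074-09-01 is a Saturday, so it moves forward to 2074-09-05.
Advancing 21 more days within September lands on 2074-09-26.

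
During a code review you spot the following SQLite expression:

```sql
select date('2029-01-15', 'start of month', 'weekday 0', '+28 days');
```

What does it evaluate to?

`start of month` rewinds 2029-01-15 to 2029-01-01.
`weekday 0` advances to the next Sunday; 2029-01-01 is a Monday, so it moves forward to 2029-01-07.
January 2029 has 31 days; 24 remain after the 7th, so 25 days reach 2029-02-01.
Advancing 3 more days within February lands on 2029-02-04.

2029-02-04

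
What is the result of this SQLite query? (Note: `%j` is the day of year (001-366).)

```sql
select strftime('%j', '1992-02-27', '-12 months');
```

058

First apply '-12 months': 1992-02-27 → 1991-02-27.
Day-of-year for 1991-02-27: days since 1991-01-01 inclusive = 58, zero-padded to 058.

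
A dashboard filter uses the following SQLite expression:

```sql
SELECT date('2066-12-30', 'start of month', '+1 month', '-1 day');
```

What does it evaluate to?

2066-12-31

`start of month` rewinds 2066-12-30 to 2066-12-01.
Adding +1 month to 2066-12-01 gives 2067-01-01.
Going back 1 day from 2067-01-01 reaches 2066-12-31 (last day of December, 31 days).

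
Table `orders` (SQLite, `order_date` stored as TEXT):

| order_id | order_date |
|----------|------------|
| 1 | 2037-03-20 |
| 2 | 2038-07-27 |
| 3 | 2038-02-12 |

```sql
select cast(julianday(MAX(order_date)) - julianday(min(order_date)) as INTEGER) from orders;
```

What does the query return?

494

MIN = 2037-03-20, MAX = 2038-07-27.
11 days remain in March 2037 after the 20th (31 − 20).
Full months from April 2037 through June 2038 contribute their day counts.
Then 27 days into July 2038.
Total: 11 + 30 + 31 + 30 + 31 + 31 + 30 + 31 + 30 + 31 + 31 + 28 + 31 + 30 + 31 + 30 + 27 = 494.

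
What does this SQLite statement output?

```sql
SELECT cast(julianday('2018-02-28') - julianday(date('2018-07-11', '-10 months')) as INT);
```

170

Adding -10 months to 2018-07-11 gives 2017-09-11.
19 days remain in September 2017 after the 11th (30 − 11).
October 2017: 31 days.
November 2017: 30 days.
December 2017: 31 days.
January 2018: 31 days.
Then 28 days into February 2018.
Total: 19 + 31 + 30 + 31 + 31 + 28 = 170.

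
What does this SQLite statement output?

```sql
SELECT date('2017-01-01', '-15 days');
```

2016-12-17

Going back 1 day from 2017-01-01 reaches 2016-12-31 (last day of December, 31 days).
Going back 14 days within December lands on 2016-12-17.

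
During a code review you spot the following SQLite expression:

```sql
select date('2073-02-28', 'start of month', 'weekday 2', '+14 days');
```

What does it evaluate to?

`start of month` rewinds 2073-02-28 to 2073-02-01.
`weekday 2` advances to the next Tuesday; 2073-02-01 is a Wednesday, so it moves forward to 2073-02-07.
Advancing 14 more days within February lands on 2073-02-21.

2073-02-21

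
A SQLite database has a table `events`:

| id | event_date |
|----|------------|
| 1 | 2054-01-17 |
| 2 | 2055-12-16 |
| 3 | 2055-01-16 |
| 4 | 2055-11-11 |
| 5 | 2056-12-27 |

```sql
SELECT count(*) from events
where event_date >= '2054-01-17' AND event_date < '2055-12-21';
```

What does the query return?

4

Rows in [2054-01-17, 2055-12-21): 2054-01-17, 2055-12-16, 2055-01-16, 2055-11-11 → 4 rows.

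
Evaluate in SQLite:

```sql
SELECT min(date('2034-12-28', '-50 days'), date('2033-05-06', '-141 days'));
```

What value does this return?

date('2034-12-28', '-50 days') → 2034-11-08.
date('2033-05-06', '-141 days') → 2032-12-16.
Earlier of the two is 2032-12-16.

2032-12-16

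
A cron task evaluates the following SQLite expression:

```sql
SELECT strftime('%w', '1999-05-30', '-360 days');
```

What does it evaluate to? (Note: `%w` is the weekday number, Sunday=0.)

4

First apply '-360 days': 1999-05-30 → 1998-06-04.
1998-06-04 is a Thursday; with Sunday=0 that is 4.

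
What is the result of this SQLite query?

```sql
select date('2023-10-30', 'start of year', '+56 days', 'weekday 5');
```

2023-03-03

`start of year` rewinds 2023-10-30 to 2023-01-01.
Applying '+56 days' to 2023-01-01: counting 56 days forward gives 2023-02-26.
`weekday 5` advances to the next Friday; 2023-02-26 is a Sunday, so it moves forward to 2023-03-03.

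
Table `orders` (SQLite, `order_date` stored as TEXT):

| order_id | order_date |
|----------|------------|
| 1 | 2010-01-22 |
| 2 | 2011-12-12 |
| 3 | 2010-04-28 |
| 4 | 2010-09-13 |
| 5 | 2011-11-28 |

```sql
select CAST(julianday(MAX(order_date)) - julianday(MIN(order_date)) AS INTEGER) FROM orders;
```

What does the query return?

MIN = 2010-01-22, MAX = 2011-12-12.
9 days remain in January 2010 after the 22nd (31 − 22).
Full months from February 2010 through November 2011 contribute their day counts.
Then 12 days into December 2011.
Total: 9 + 28 + 31 + 30 + 31 + 30 + 31 + 31 + 30 + 31 + 30 + 31 + 31 + 28 + 31 + 30 + 31 + 30 + 31 + 31 + 30 + 31 + 30 + 12 = 689.

689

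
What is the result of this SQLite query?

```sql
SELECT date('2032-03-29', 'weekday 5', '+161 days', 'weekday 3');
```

`weekday 5` advances to the next Friday; 2032-03-29 is a Monday, so it moves forward to 2032-04-02.
Applying '+161 days' to 2032-04-02: counting 161 days forward gives 2032-09-10.
`weekday 3` advances to the next Wednesday; 2032-09-10 is a Friday, so it moves forward to 2032-09-15.

2032-09-15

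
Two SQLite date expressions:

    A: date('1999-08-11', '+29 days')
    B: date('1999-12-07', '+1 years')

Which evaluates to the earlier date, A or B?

A

A = 1999-09-09.
B = 2000-12-07.
A is earlier.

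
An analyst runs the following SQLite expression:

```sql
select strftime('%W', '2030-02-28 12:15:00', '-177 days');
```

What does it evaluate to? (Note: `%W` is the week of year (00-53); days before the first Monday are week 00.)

First apply '-177 days': 2030-02-28 12:15:00 → 2029-09-04 12:15:00.
2029-09-04 is a Tuesday. SQLite's %W counts Mondays since the year started; the result is 36.

36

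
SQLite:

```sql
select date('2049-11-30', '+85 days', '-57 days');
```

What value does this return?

Applying '+85 days' to 2049-11-30: counting 85 days forward gives 2050-02-23.
Applying '-57 days' to 2050-02-23: counting 57 days back gives 2049-12-28.

2049-12-28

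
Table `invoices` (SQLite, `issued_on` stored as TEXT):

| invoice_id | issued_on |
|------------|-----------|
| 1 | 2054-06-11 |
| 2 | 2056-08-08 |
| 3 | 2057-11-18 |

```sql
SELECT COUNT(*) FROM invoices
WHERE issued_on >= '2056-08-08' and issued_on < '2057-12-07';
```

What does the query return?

Rows in [2056-08-08, 2057-12-07): 2056-08-08, 2057-11-18 → 2 rows.

2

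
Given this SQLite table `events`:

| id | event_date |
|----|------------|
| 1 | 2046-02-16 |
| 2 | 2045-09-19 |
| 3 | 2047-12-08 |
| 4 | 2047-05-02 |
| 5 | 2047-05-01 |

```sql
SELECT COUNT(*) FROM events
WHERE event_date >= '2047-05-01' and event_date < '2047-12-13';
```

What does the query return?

3

Rows in [2047-05-01, 2047-12-13): 2047-12-08, 2047-05-02, 2047-05-01 → 3 rows.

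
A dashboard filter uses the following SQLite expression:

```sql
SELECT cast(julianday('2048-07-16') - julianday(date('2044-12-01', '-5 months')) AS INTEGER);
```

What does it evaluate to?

Adding -5 months to 2044-12-01 gives 2044-07-01.
30 days remain in July 2044 after the 1st (31 − 1).
Full months from August 2044 through June 2048 contribute their day counts.
Then 16 days into July 2048.
Total: 30 + 31 + 30 + 31 + 30 + 31 + 31 + 28 + 31 + 30 + 31 + 30 + 31 + 31 + 30 + 31 + 30 + 31 + 31 + 28 + 31 + 30 + 31 + 30 + 31 + 31 + 30 + 31 + 30 + 31 + 31 + 28 + 31 + 30 + 31 + 30 + 31 + 31 + 30 + 31 + 30 + 31 + 31 + 29 + 31 + 30 + 31 + 30 + 16 = 1476.

1476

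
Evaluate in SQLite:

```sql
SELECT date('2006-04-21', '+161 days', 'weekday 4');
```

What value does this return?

2006-10-05

Applying '+161 days' to 2006-04-21: counting 161 days forward gives 2006-09-29.
`weekday 4` advances to the next Thursday; 2006-09-29 is a Friday, so it moves forward to 2006-10-05.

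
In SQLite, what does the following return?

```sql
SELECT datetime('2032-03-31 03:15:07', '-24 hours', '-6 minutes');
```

-24 hours from 2032-03-31 03:15:07 is 2032-03-30 03:15:07 (crosses midnight).
-6 minutes from 2032-03-30 03:15:07 is 2032-03-30 03:09:07.

2032-03-30 03:09:07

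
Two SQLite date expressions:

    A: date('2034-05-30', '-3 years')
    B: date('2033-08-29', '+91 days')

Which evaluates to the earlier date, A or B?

A = 2031-05-30.
B = 2033-11-28.
A is earlier.

A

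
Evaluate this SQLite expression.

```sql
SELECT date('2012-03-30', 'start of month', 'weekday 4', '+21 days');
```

`start of month` rewinds 2012-03-30 to 2012-03-01.
`weekday 4` advances to the next Thursday; 2012-03-01 is already a Thursday, so it stays at 2012-03-01.
Advancing 21 more days within March lands on 2012-03-22.

2012-03-22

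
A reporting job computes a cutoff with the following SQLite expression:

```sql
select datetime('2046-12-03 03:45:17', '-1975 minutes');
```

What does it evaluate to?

1975 minutes = 32h 55m; -1975 minutes from 2046-12-03 03:45:17 is 2046-12-01 18:50:17 (crosses midnight).

2046-12-01 18:50:17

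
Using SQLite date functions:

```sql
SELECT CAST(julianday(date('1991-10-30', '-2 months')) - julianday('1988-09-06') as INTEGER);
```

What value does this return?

1088

Adding -2 months to 1991-10-30 gives 1991-08-30.
24 days remain in September 1988 after the 6th (30 − 6).
Full months from October 1988 through July 1991 contribute their day counts.
Then 30 days into August 1991.
Total: 24 + 31 + 30 + 31 + 31 + 28 + 31 + 30 + 31 + 30 + 31 + 31 + 30 + 31 + 30 + 31 + 31 + 28 + 31 + 30 + 31 + 30 + 31 + 31 + 30 + 31 + 30 + 31 + 31 + 28 + 31 + 30 + 31 + 30 + 31 + 30 = 1088.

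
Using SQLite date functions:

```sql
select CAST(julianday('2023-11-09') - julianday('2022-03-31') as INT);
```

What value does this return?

0 days remain in March 2022 after the 31st (31 − 31).
Full months from April 2022 through October 2023 contribute their day counts.
Then 9 days into November 2023.
Total: 0 + 30 + 31 + 30 + 31 + 31 + 30 + 31 + 30 + 31 + 31 + 28 + 31 + 30 + 31 + 30 + 31 + 31 + 30 + 31 + 9 = 588.

588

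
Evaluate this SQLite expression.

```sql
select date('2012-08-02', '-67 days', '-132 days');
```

Applying '-67 days' to 2012-08-02: counting 67 days back gives 2012-05-27.
Applying '-132 days' to 2012-05-27: counting 132 days back gives 2012-01-16.

2012-01-16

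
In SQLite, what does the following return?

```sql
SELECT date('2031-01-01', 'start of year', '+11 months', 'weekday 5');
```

2031-12-05

`start of year` rewinds 2031-01-01 to 2031-01-01.
Adding +11 months to 2031-01-01 gives 2031-12-01.
`weekday 5` advances to the next Friday; 2031-12-01 is a Monday, so it moves forward to 2031-12-05.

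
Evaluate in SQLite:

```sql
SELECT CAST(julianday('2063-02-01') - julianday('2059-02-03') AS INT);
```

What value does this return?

25 days remain in February 2059 after the 3rd (28 − 3).
Full months from March 2059 through January 2063 contribute their day counts.
Then 1 day into February 2063.
Total: 25 + 31 + 30 + 31 + 30 + 31 + 31 + 30 + 31 + 30 + 31 + 31 + 29 + 31 + 30 + 31 + 30 + 31 + 31 + 30 + 31 + 30 + 31 + 31 + 28 + 31 + 30 + 31 + 30 + 31 + 31 + 30 + 31 + 30 + 31 + 31 + 28 + 31 + 30 + 31 + 30 + 31 + 31 + 30 + 31 + 30 + 31 + 31 + 1 = 1459.

1459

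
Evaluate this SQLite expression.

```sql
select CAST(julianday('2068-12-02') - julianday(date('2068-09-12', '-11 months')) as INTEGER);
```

Adding -11 months to 2068-09-12 gives 2067-10-12.
19 days remain in October 2067 after the 12th (31 − 12).
Full months from November 2067 through November 2068 contribute their day counts.
Then 2 days into December 2068.
Total: 19 + 30 + 31 + 31 + 29 + 31 + 30 + 31 + 30 + 31 + 31 + 30 + 31 + 30 + 2 = 417.

417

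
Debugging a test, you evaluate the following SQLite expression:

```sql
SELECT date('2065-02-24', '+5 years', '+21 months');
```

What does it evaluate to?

2071-11-24

Adding +5 years to 2065-02-24 gives 2070-02-24.
Adding +21 months to 2070-02-24 gives 2071-11-24.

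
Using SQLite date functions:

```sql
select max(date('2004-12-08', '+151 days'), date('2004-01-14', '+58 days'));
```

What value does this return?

date('2004-12-08', '+151 days') → 2005-05-08.
date('2004-01-14', '+58 days') → 2004-03-12.
Later of the two is 2005-05-08.

2005-05-08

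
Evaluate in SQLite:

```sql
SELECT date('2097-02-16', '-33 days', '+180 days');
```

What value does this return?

2097-07-13

Going back 16 days from 2097-02-16 reaches 2097-01-31 (last day of January, 31 days).
Going back 17 days within January lands on 2097-01-14.
Applying '+180 days' to 2097-01-14: counting 180 days forward gives 2097-07-13.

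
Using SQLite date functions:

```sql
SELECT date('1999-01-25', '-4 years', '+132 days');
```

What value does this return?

Adding -4 years to 1999-01-25 gives 1995-01-25.
Applying '+132 days' to 1995-01-25: counting 132 days forward gives 1995-06-06.

1995-06-06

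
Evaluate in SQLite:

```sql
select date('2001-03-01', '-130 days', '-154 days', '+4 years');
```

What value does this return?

2004-05-21

Applying '-130 days' to 2001-03-01: counting 130 days back gives 2000-10-22.
Applying '-154 days' to 2000-10-22: counting 154 days back gives 2000-05-21.
Adding +4 years to 2000-05-21 gives 2004-05-21.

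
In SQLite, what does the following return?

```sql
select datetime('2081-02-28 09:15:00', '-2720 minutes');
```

2720 minutes = 45h 20m; -2720 minutes from 2081-02-28 09:15:00 is 2081-02-26 11:55:00 (crosses midnight).

2081-02-26 11:55:00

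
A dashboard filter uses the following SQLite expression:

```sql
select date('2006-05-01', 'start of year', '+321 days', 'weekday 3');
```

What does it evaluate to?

2006-11-22

`start of year` rewinds 2006-05-01 to 2006-01-01.
Applying '+321 days' to 2006-01-01: counting 321 days forward gives 2006-11-18.
`weekday 3` advances to the next Wednesday; 2006-11-18 is a Saturday, so it moves forward to 2006-11-22.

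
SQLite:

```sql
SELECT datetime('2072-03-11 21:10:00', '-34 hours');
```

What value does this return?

-34 hours from 2072-03-11 21:10:00 is 2072-03-10 11:10:00 (crosses midnight).

2072-03-10 11:10:00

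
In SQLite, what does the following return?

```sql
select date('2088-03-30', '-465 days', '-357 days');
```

2085-12-29

Applying '-465 days' to 2088-03-30: counting 465 days back gives 2086-12-21.
Applying '-357 days' to 2086-12-21: counting 357 days back gives 2085-12-29.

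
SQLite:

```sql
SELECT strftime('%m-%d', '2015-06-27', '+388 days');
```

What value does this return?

First apply '+388 days': 2015-06-27 → 2016-07-19.
`%m-%d` extracts the month-day: 07-19.

07-19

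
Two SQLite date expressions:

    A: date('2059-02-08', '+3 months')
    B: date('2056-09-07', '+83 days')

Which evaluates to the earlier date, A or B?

A = 2059-05-08.
B = 2056-11-29.
B is earlier.

B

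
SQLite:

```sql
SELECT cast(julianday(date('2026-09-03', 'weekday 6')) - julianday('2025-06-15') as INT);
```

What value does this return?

`weekday 6` advances to the next Saturday; 2026-09-03 is a Thursday, so it moves forward to 2026-09-05.
15 days remain in June 2025 after the 15th (30 − 15).
Full months from July 2025 through August 2026 contribute their day counts.
Then 5 days into September 2026.
Total: 15 + 31 + 31 + 30 + 31 + 30 + 31 + 31 + 28 + 31 + 30 + 31 + 30 + 31 + 31 + 5 = 447.

447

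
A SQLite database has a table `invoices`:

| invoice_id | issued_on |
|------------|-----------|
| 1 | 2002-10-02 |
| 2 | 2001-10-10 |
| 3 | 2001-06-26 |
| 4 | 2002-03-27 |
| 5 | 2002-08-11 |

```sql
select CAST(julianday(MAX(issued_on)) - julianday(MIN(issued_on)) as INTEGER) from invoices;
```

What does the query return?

MIN = 2001-06-26, MAX = 2002-10-02.
4 days remain in June 2001 after the 26th (30 − 26).
Full months from July 2001 through September 2002 contribute their day counts.
Then 2 days into October 2002.
Total: 4 + 31 + 31 + 30 + 31 + 30 + 31 + 31 + 28 + 31 + 30 + 31 + 30 + 31 + 31 + 30 + 2 = 463.

463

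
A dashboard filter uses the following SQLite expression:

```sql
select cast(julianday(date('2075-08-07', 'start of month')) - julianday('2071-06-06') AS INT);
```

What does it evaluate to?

`start of month` rewinds 2075-08-07 to 2075-08-01.
24 days remain in June 2071 after the 6th (30 − 6).
Full months from July 2071 through July 2075 contribute their day counts.
Then 1 day into August 2075.
Total: 24 + 31 + 31 + 30 + 31 + 30 + 31 + 31 + 29 + 31 + 30 + 31 + 30 + 31 + 31 + 30 + 31 + 30 + 31 + 31 + 28 + 31 + 30 + 31 + 30 + 31 + 31 + 30 + 31 + 30 + 31 + 31 + 28 + 31 + 30 + 31 + 30 + 31 + 31 + 30 + 31 + 30 + 31 + 31 + 28 + 31 + 30 + 31 + 30 + 31 + 1 = 1517.

1517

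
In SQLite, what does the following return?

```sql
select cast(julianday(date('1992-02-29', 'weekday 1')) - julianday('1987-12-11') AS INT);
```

`weekday 1` advances to the next Monday; 1992-02-29 is a Saturday, so it moves forward to 1992-03-02.
20 days remain in December 1987 after the 11th (31 − 11).
Full months from January 1988 through February 1992 contribute their day counts.
Then 2 days into March 1992.
Total: 20 + 31 + 29 + 31 + 30 + 31 + 30 + 31 + 31 + 30 + 31 + 30 + 31 + 31 + 28 + 31 + 30 + 31 + 30 + 31 + 31 + 30 + 31 + 30 + 31 + 31 + 28 + 31 + 30 + 31 + 30 + 31 + 31 + 30 + 31 + 30 + 31 + 31 + 28 + 31 + 30 + 31 + 30 + 31 + 31 + 30 + 31 + 30 + 31 + 31 + 29 + 2 = 1543.

1543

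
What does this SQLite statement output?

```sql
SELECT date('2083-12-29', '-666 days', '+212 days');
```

2082-10-01

Applying '-666 days' to 2083-12-29: counting 666 days back gives 2082-03-03.
Applying '+212 days' to 2082-03-03: counting 212 days forward gives 2082-10-01.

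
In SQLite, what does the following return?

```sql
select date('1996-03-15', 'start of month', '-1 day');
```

`start of month` rewinds 1996-03-15 to 1996-03-01.
Going back 1 day from 1996-03-01 reaches 1996-02-29 (last day of February, 29 days).

1996-02-29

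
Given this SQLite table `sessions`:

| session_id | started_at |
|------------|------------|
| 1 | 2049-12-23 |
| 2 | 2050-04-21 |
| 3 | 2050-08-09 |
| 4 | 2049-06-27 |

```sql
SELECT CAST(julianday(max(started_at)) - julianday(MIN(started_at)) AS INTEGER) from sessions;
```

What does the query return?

MIN = 2049-06-27, MAX = 2050-08-09.
3 days remain in June 2049 after the 27th (30 − 27).
Full months from July 2049 through July 2050 contribute their day counts.
Then 9 days into August 2050.
Total: 3 + 31 + 31 + 30 + 31 + 30 + 31 + 31 + 28 + 31 + 30 + 31 + 30 + 31 + 9 = 408.

408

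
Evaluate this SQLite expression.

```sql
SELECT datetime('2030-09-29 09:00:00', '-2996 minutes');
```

2996 minutes = 49h 56m; -2996 minutes from 2030-09-29 09:00:00 is 2030-09-27 07:04:00 (crosses midnight).

2030-09-27 07:04:00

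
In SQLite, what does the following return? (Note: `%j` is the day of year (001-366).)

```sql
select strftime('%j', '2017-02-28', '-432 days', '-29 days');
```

329

First apply '-432 days', '-29 days': 2017-02-28 → 2015-11-25.
Day-of-year for 2015-11-25: days since 2015-01-01 inclusive = 329, zero-padded to 329.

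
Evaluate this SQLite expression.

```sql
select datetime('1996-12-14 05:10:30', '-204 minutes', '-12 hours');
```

1996-12-13 13:46:30

204 minutes = 3h 24m; -204 minutes from 1996-12-14 05:10:30 is 1996-12-14 01:46:30.
-12 hours from 1996-12-14 01:46:30 is 1996-12-13 13:46:30 (crosses midnight).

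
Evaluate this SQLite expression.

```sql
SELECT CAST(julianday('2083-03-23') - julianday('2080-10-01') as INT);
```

30 days remain in October 2080 after the 1st (31 − 1).
Full months from November 2080 through February 2083 contribute their day counts.
Then 23 days into March 2083.
Total: 30 + 30 + 31 + 31 + 28 + 31 + 30 + 31 + 30 + 31 + 31 + 30 + 31 + 30 + 31 + 31 + 28 + 31 + 30 + 31 + 30 + 31 + 31 + 30 + 31 + 30 + 31 + 31 + 28 + 23 = 903.

903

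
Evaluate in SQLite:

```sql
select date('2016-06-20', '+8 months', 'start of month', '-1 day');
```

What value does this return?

2017-01-31

Adding +8 months to 2016-06-20 gives 2017-02-20.
`start of month` rewinds 2017-02-20 to 2017-02-01.
Going back 1 day from 2017-02-01 reaches 2017-01-31 (last day of January, 31 days).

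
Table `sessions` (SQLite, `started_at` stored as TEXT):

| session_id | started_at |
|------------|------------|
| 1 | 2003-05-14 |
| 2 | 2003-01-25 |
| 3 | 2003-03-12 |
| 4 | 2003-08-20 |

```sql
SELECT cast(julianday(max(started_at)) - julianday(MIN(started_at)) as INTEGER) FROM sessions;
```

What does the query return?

207

MIN = 2003-01-25, MAX = 2003-08-20.
6 days remain in January 2003 after the 25th (31 − 25).
Full months from February 2003 through July 2003 contribute their day counts.
Then 20 days into August 2003.
Total: 6 + 28 + 31 + 30 + 31 + 30 + 31 + 20 = 207.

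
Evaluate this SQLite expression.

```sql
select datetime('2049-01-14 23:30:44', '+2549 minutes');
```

2049-01-16 17:59:44

2549 minutes = 42h 29m; +2549 minutes from 2049-01-14 23:30:44 is 2049-01-16 17:59:44 (crosses midnight).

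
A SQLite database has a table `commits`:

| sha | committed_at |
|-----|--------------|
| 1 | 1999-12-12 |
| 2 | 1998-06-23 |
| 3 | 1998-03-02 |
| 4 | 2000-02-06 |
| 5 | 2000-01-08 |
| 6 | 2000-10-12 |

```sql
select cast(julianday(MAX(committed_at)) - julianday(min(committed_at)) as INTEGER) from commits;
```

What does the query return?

MIN = 1998-03-02, MAX = 2000-10-12.
29 days remain in March 1998 after the 2nd (31 − 2).
Full months from April 1998 through September 2000 contribute their day counts.
Then 12 days into October 2000.
Total: 29 + 30 + 31 + 30 + 31 + 31 + 30 + 31 + 30 + 31 + 31 + 28 + 31 + 30 + 31 + 30 + 31 + 31 + 30 + 31 + 30 + 31 + 31 + 29 + 31 + 30 + 31 + 30 + 31 + 31 + 30 + 12 = 955.

955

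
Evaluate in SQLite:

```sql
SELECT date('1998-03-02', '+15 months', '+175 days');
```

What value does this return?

1999-11-24

Adding +15 months to 1998-03-02 gives 1999-06-02.
Applying '+175 days' to 1999-06-02: counting 175 days forward gives 1999-11-24.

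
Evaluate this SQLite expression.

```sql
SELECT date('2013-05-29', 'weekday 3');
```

`weekday 3` advances to the next Wednesday; 2013-05-29 is already a Wednesday, so it stays at 2013-05-29.

2013-05-29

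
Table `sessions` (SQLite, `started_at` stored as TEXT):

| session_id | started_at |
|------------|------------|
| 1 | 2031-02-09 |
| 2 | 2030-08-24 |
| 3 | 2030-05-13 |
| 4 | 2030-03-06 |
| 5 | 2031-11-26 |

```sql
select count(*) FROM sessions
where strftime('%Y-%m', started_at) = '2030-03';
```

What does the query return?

1

Rows with year-month 2030-03: 2030-03-06 → 1.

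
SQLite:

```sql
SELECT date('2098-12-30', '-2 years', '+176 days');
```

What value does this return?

2097-06-24

Adding -2 years to 2098-12-30 gives 2096-12-30.
Applying '+176 days' to 2096-12-30: counting 176 days forward gives 2097-06-24.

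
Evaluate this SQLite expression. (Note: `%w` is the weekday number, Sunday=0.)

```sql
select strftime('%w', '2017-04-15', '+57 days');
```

0

First apply '+57 days': 2017-04-15 → 2017-06-11.
2017-06-11 is a Sunday; with Sunday=0 that is 0.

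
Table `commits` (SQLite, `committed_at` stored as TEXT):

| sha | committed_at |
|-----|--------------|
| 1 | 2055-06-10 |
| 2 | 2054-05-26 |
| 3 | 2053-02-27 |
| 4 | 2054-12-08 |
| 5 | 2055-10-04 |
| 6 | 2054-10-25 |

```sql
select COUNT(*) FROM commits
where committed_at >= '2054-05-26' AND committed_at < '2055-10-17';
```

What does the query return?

Rows in [2054-05-26, 2055-10-17): 2055-06-10, 2054-05-26, 2054-12-08, 2055-10-04, 2054-10-25 → 5 rows.

5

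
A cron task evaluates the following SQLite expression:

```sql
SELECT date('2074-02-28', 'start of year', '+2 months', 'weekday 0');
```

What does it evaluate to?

2074-03-04

`start of year` rewinds 2074-02-28 to 2074-01-01.
Adding +2 months to 2074-01-01 gives 2074-03-01.
`weekday 0` advances to the next Sunday; 2074-03-01 is a Thursday, so it moves forward to 2074-03-04.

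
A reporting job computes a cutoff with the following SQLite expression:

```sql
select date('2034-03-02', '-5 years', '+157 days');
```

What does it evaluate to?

Adding -5 years to 2034-03-02 gives 2029-03-02.
Applying '+157 days' to 2029-03-02: counting 157 days forward gives 2029-08-06.

2029-08-06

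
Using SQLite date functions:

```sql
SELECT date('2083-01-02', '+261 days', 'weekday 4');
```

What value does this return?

2083-09-23

Applying '+261 days' to 2083-01-02: counting 261 days forward gives 2083-09-20.
`weekday 4` advances to the next Thursday; 2083-09-20 is a Monday, so it moves forward to 2083-09-23.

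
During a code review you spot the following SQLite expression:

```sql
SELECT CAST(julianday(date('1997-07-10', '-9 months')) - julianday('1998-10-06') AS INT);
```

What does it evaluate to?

-726

Adding -9 months to 1997-07-10 gives 1996-10-10.
21 days remain in October 1996 after the 10th (31 − 10).
Full months from November 1996 through September 1998 contribute their day counts.
Then 6 days into October 1998.
Total: 21 + 30 + 31 + 31 + 28 + 31 + 30 + 31 + 30 + 31 + 31 + 30 + 31 + 30 + 31 + 31 + 28 + 31 + 30 + 31 + 30 + 31 + 31 + 30 + 6 = 726.
The subtraction is earlier − later, so the result is −726 → -726.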